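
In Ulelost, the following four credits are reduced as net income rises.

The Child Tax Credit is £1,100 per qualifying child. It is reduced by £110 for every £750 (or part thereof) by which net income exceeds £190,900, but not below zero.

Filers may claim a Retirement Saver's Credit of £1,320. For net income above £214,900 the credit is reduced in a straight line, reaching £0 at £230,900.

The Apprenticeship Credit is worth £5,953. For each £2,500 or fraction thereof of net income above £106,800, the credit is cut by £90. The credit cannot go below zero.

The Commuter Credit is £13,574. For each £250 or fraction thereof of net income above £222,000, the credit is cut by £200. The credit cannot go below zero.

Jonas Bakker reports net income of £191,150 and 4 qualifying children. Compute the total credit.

Child Tax Credit: base = 4 × £1,100 = £4,400. income exceeds £190,900 by £250, which is 1 full-or-partial £750 increment; reduction = 1 × £110 = £110, leaving £4,290.
Retirement Saver's Credit: £191,150 is at or below the £214,900 threshold, so the full £1,320 applies.
Apprenticeship Credit: income exceeds £106,800 by £84,350, which is 34 full-or-partial £2,500 increments; reduction = 34 × £90 = £3,060, leaving £2,893.
Commuter Credit: £191,150 is at or below the £222,000 threshold, so the full £13,574 applies.
Total: £4,290 + £1,320 + £2,893 + £13,574 = £22,077.

£22,077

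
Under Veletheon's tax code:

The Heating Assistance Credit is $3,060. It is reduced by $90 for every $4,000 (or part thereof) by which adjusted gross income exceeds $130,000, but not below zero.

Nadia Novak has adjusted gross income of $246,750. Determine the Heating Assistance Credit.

Heating Assistance Credit: income exceeds $130,000 by $116,750, which is 30 full-or-partial $4,000 increments; reduction = 30 × $90 = $2,700, leaving $360.

$360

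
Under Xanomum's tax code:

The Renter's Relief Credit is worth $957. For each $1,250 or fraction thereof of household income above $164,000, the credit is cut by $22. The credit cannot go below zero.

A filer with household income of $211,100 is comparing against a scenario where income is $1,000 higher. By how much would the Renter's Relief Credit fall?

At $211,100 — income exceeds $164,000 by $47,100, which is 38 full-or-partial $1,250 increments; reduction = 38 × $22 = $836, leaving $121.
At $212,100 — income exceeds $164,000 by $48,100, which is 39 full-or-partial $1,250 increments; reduction = 39 × $22 = $858, leaving $99.
Lost: $121 − $99 = $22.

$22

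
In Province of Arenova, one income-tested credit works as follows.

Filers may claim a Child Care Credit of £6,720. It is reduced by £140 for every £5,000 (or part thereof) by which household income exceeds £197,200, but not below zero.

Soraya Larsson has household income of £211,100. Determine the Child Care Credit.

£6,300

Child Care Credit: income exceeds £197,200 by £13,900, which is 3 full-or-partial £5,000 increments; reduction = 3 × £140 = £420, leaving £6,300.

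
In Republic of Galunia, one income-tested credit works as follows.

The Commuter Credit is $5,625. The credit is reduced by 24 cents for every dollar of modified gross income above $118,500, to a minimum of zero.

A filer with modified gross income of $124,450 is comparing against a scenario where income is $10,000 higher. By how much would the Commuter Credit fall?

$2,400

At $124,450 — 24% of the $5,950 excess over $118,500 is $1,428; credit = $5,625 − $1,428 = $4,197.
At $134,450 — 24% of the $15,950 excess over $118,500 is $3,828; credit = $5,625 − $3,828 = $1,797.
Lost: $4,197 − $1,797 = $2,400.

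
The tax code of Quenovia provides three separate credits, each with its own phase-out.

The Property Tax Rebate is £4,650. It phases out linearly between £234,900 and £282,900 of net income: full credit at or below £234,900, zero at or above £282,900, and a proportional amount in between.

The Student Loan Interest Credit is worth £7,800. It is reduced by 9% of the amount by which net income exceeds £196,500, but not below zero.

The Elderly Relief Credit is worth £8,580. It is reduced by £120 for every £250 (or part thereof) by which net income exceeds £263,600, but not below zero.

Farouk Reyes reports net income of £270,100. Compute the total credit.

£7,876

Property Tax Rebate: £270,100 is £35,200 into a £48,000 phase-out range, leaving 12,800/48,000 of the credit: £4,650 × 12,800/48,000 = £1,240.
Student Loan Interest Credit: 9% of the £73,600 excess over £196,500 is £6,624; credit = £7,800 − £6,624 = £1,176.
Elderly Relief Credit: income exceeds £263,600 by £6,500, which is 26 full-or-partial £250 increments; reduction = 26 × £120 = £3,120, leaving £5,460.
Total: £1,240 + £1,176 + £5,460 = £7,876.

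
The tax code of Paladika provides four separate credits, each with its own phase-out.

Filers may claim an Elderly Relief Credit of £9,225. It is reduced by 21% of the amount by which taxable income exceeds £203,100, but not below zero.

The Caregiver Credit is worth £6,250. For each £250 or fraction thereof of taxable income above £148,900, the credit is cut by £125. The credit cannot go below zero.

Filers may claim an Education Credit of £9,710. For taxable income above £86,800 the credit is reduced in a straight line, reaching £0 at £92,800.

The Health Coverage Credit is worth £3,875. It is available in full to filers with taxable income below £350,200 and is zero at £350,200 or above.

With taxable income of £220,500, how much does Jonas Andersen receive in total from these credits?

Elderly Relief Credit: 21% of the £17,400 excess over £203,100 is £3,654; credit = £9,225 − £3,654 = £5,571.
Caregiver Credit: income exceeds £148,900 by £71,600 → 287 increments × £125 = £35,875 ≥ base, so the credit is £0.
Education Credit: £220,500 is at or above £92,800, so the credit is £0.
Health Coverage Credit: £220,500 is below the £350,200 cutoff, so the full £3,875 applies.
Total: £5,571 + £0 + £0 + £3,875 = £9,446.

£9,446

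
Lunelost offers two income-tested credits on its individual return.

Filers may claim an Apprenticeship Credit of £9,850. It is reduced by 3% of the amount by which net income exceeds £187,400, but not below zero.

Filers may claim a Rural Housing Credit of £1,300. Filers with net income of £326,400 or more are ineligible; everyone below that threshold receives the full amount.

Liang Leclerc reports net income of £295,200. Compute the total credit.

£7,916

Apprenticeship Credit: 3% of the £107,800 excess over £187,400 is £3,234; credit = £9,850 − £3,234 = £6,616.
Rural Housing Credit: £295,200 is below the £326,400 cutoff, so the full £1,300 applies.
Total: £6,616 + £1,300 = £7,916.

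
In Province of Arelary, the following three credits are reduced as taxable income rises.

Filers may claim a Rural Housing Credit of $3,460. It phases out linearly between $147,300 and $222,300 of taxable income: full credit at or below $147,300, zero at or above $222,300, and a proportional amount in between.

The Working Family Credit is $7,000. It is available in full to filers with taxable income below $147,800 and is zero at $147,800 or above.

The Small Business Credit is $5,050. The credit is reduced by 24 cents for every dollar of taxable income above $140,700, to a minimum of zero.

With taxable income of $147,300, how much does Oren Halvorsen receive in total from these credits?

Rural Housing Credit: $147,300 is at or below the $147,300 threshold, so the full $3,460 applies.
Working Family Credit: $147,300 is below the $147,800 cutoff, so the full $7,000 applies.
Small Business Credit: 24% of the $6,600 excess over $140,700 is $1,584; credit = $5,050 − $1,584 = $3,466.
Total: $3,460 + $7,000 + $3,466 = $13,926.

$13,926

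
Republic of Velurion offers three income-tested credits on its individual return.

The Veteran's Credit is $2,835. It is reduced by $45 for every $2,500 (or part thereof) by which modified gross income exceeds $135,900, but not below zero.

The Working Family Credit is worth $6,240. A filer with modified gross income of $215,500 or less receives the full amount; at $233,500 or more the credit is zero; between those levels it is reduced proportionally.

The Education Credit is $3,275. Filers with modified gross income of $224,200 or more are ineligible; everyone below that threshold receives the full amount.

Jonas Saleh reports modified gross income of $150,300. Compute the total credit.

$12,080

Veteran's Credit: income exceeds $135,900 by $14,400, which is 6 full-or-partial $2,500 increments; reduction = 6 × $45 = $270, leaving $2,565.
Working Family Credit: $150,300 is at or below the $215,500 threshold, so the full $6,240 applies.
Education Credit: $150,300 is below the $224,200 cutoff, so the full $3,275 applies.
Total: $2,565 + $6,240 + $3,275 = $12,080.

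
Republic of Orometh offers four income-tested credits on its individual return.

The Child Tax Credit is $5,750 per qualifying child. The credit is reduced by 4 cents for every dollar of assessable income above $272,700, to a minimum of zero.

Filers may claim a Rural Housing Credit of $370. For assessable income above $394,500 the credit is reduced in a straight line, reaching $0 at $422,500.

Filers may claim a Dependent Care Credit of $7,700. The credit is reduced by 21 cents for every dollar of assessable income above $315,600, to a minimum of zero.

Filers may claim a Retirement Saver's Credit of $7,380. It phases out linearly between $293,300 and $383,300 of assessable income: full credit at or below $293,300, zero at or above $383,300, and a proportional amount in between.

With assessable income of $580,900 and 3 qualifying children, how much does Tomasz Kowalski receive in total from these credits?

$4,922

Child Tax Credit: base = 3 × $5,750 = $17,250. 4% of the $308,200 excess over $272,700 is $12,328; credit = $17,250 − $12,328 = $4,922.
Rural Housing Credit: $580,900 is at or above $422,500, so the credit is $0.
Dependent Care Credit: 21% of the $265,300 excess over $315,600 is $55,713 ≥ base, so the credit is $0.
Retirement Saver's Credit: $580,900 is at or above $383,300, so the credit is $0.
Total: $4,922 + $0 + $0 + $0 = $4,922.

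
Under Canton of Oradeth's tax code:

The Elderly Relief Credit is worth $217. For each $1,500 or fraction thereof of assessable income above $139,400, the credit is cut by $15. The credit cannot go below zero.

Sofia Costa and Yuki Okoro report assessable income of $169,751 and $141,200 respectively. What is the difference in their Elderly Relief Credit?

$187

Sofia ($169,751): Elderly Relief Credit: income exceeds $139,400 by $30,351 → 21 increments × $15 = $315 ≥ base, so the credit is $0.
Yuki ($141,200): Elderly Relief Credit: income exceeds $139,400 by $1,800, which is 2 full-or-partial $1,500 increments; reduction = 2 × $15 = $30, leaving $187.
Difference: |$0 − $187| = $187.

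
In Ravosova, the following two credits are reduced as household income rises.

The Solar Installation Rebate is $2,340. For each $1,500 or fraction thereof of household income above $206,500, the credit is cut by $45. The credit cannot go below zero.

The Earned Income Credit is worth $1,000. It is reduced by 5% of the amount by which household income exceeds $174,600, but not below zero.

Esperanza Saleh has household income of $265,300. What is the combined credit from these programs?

$540

Solar Installation Rebate: income exceeds $206,500 by $58,800, which is 40 full-or-partial $1,500 increments; reduction = 40 × $45 = $1,800, leaving $540.
Earned Income Credit: 5% of the $90,700 excess over $174,600 is $4,535 ≥ base, so the credit is $0.
Total: $540 + $0 = $540.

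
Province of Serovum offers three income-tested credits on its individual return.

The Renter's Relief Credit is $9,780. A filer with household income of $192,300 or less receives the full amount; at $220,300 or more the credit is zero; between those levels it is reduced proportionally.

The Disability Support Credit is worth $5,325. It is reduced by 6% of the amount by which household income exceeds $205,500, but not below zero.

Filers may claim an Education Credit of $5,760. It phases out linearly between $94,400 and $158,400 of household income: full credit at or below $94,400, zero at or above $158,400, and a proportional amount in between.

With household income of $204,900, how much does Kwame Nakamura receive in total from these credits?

$10,704

Renter's Relief Credit: $204,900 is $12,600 into a $28,000 phase-out range, leaving 15,400/28,000 of the credit: $9,780 × 15,400/28,000 = $5,379.
Disability Support Credit: $204,900 is at or below the $205,500 threshold, so the full $5,325 applies.
Education Credit: $204,900 is at or above $158,400, so the credit is $0.
Total: $5,379 + $5,325 + $0 = $10,704.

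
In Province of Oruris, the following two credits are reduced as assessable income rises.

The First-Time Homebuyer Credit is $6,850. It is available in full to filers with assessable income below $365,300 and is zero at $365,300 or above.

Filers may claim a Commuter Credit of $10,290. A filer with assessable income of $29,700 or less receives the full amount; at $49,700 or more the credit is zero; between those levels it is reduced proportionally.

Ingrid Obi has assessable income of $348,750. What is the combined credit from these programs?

First-Time Homebuyer Credit: $348,750 is below the $365,300 cutoff, so the full $6,850 applies.
Commuter Credit: $348,750 is at or above $49,700, so the credit is $0.
Total: $6,850 + $0 = $6,850.

$6,850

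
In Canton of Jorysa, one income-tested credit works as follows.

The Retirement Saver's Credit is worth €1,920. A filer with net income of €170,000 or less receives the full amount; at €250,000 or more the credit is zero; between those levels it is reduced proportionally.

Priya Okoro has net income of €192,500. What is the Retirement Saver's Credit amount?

Retirement Saver's Credit: €192,500 is €22,500 into a €80,000 phase-out range, leaving 57,500/80,000 of the credit: €1,920 × 57,500/80,000 = €1,380.

€1,380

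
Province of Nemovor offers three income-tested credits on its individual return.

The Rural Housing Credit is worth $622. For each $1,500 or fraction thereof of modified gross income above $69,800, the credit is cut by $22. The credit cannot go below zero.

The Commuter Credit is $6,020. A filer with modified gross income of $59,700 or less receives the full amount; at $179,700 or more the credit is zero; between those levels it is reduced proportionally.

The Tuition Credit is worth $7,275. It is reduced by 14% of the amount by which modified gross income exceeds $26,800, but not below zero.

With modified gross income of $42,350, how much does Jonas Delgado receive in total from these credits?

$11,740

Rural Housing Credit: $42,350 is at or below the $69,800 threshold, so the full $622 applies.
Commuter Credit: $42,350 is at or below the $59,700 threshold, so the full $6,020 applies.
Tuition Credit: 14% of the $15,550 excess over $26,800 is $2,177; credit = $7,275 − $2,177 = $5,098.
Total: $622 + $6,020 + $5,098 = $11,740.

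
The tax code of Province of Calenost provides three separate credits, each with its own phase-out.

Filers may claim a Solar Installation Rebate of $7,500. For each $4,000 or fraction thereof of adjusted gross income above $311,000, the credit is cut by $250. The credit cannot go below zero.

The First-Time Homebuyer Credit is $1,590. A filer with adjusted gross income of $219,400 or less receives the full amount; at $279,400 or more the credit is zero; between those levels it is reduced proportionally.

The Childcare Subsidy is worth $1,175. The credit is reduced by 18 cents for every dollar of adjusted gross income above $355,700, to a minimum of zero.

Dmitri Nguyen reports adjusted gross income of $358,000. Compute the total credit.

Solar Installation Rebate: income exceeds $311,000 by $47,000, which is 12 full-or-partial $4,000 increments; reduction = 12 × $250 = $3,000, leaving $4,500.
First-Time Homebuyer Credit: $358,000 is at or above $279,400, so the credit is $0.
Childcare Subsidy: 18% of the $2,300 excess over $355,700 is $414; credit = $1,175 − $414 = $761.
Total: $4,500 + $0 + $761 = $5,261.

$5,261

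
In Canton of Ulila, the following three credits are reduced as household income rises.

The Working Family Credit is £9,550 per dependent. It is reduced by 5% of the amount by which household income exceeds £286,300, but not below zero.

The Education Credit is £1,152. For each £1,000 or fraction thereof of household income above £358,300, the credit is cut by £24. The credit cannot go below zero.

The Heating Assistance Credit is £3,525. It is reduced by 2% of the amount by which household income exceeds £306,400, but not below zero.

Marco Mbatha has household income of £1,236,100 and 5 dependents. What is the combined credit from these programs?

Working Family Credit: base = 5 × £9,550 = £47,750. 5% of the £949,800 excess over £286,300 is £47,490; credit = £47,750 − £47,490 = £260.
Education Credit: income exceeds £358,300 by £877,800 → 878 increments × £24 = £21,072 ≥ base, so the credit is £0.
Heating Assistance Credit: 2% of the £929,700 excess over £306,400 is £18,594 ≥ base, so the credit is £0.
Total: £260 + £0 + £0 = £260.

£260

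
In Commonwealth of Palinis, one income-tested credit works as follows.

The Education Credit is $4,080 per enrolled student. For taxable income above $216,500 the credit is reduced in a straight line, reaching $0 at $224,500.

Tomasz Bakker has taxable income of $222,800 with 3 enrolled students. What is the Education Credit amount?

Education Credit: base = 3 × $4,080 = $12,240. $222,800 is $6,300 into a $8,000 phase-out range, leaving 1,700/8,000 of the credit: $12,240 × 1,700/8,000 = $2,601.

$2,601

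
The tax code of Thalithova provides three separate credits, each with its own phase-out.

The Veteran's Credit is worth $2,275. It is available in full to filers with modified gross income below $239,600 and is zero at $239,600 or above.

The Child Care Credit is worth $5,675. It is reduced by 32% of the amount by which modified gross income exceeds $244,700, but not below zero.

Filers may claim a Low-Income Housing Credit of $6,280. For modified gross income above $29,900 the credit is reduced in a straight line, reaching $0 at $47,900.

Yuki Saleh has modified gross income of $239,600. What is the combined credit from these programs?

$5,675

Veteran's Credit: $239,600 meets or exceeds the $239,600 cutoff, so the credit is $0.
Child Care Credit: $239,600 is at or below the $244,700 threshold, so the full $5,675 applies.
Low-Income Housing Credit: $239,600 is at or above $47,900, so the credit is $0.
Total: $0 + $5,675 + $0 = $5,675.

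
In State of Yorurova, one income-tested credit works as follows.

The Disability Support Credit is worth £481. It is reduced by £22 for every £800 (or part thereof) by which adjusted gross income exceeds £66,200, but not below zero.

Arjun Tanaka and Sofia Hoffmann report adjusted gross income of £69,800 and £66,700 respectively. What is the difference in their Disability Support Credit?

Arjun (£69,800): Disability Support Credit: income exceeds £66,200 by £3,600, which is 5 full-or-partial £800 increments; reduction = 5 × £22 = £110, leaving £371.
Sofia (£66,700): Disability Support Credit: income exceeds £66,200 by £500, which is 1 full-or-partial £800 increment; reduction = 1 × £22 = £22, leaving £459.
Difference: |£371 − £459| = £88.

£88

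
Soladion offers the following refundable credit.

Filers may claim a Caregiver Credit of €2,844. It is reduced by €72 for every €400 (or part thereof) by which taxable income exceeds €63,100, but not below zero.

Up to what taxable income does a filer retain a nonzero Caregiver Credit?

After 39 increments the reduction is 39 × €72 = €2,808, leaving €36; one more increment wipes it out. Increment 39 ends at excess 39 × €400 = €15,600, so the highest qualifying income is €63,100 + €15,600 = €78,700.

€78,700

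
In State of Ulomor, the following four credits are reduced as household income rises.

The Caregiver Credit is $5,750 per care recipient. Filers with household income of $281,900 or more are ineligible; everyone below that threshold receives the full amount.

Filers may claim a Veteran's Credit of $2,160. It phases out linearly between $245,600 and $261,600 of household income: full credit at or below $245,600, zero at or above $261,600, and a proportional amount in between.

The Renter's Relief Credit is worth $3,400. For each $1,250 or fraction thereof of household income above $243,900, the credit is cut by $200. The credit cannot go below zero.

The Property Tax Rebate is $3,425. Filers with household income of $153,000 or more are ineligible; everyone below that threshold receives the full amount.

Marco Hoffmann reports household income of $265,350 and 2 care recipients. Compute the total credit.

$11,500

Caregiver Credit: base = 2 × $5,750 = $11,500. $265,350 is below the $281,900 cutoff, so the full $11,500 applies.
Veteran's Credit: $265,350 is at or above $261,600, so the credit is $0.
Renter's Relief Credit: income exceeds $243,900 by $21,450 → 18 increments × $200 = $3,600 ≥ base, so the credit is $0.
Property Tax Rebate: $265,350 meets or exceeds the $153,000 cutoff, so the credit is $0.
Total: $11,500 + $0 + $0 + $0 = $11,500.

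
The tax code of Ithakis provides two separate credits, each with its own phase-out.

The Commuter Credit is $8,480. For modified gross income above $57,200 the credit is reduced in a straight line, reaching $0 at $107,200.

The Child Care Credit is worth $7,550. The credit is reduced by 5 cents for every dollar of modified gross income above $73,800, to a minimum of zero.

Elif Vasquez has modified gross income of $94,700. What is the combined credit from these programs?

Commuter Credit: $94,700 is $37,500 into a $50,000 phase-out range, leaving 12,500/50,000 of the credit: $8,480 × 12,500/50,000 = $2,120.
Child Care Credit: 5% of the $20,900 excess over $73,800 is $1,045; credit = $7,550 − $1,045 = $6,505.
Total: $2,120 + $6,505 = $8,625.

$8,625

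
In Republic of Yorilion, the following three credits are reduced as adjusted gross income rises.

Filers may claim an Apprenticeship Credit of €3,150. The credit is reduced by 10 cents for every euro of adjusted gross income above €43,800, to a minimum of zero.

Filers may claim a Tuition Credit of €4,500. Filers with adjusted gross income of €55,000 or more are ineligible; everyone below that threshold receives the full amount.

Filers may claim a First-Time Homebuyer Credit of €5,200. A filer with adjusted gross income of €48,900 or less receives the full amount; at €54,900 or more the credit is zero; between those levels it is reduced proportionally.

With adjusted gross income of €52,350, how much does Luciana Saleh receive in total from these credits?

€9,005

Apprenticeship Credit: 10% of the €8,550 excess over €43,800 is €855; credit = €3,150 − €855 = €2,295.
Tuition Credit: €52,350 is below the €55,000 cutoff, so the full €4,500 applies.
First-Time Homebuyer Credit: €52,350 is €3,450 into a €6,000 phase-out range, leaving 2,550/6,000 of the credit: €5,200 × 2,550/6,000 = €2,210.
Total: €2,295 + €4,500 + €2,210 = €9,005.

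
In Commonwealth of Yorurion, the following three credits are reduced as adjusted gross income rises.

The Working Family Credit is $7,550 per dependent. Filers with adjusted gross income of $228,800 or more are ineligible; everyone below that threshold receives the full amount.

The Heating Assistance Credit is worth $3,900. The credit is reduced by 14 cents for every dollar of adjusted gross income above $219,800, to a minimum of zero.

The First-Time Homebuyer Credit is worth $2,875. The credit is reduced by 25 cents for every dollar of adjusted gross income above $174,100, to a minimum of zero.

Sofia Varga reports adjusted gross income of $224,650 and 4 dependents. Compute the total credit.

$33,421

Working Family Credit: base = 4 × $7,550 = $30,200. $224,650 is below the $228,800 cutoff, so the full $30,200 applies.
Heating Assistance Credit: 14% of the $4,850 excess over $219,800 is $679; credit = $3,900 − $679 = $3,221.
First-Time Homebuyer Credit: 25% of the $50,550 excess over $174,100 is $12,637.50 ≥ base, so the credit is $0.
Total: $30,200 + $3,221 + $0 = $33,421.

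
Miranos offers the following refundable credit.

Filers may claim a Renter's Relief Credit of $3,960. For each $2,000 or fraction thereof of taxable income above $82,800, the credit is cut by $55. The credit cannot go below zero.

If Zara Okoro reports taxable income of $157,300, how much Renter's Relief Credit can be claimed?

Renter's Relief Credit: income exceeds $82,800 by $74,500, which is 38 full-or-partial $2,000 increments; reduction = 38 × $55 = $2,090, leaving $1,870.

$1,870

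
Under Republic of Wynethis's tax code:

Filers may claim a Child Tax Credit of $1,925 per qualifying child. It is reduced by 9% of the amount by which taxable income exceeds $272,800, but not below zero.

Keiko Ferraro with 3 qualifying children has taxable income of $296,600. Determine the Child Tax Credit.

$3,633

Child Tax Credit: base = 3 × $1,925 = $5,775. 9% of the $23,800 excess over $272,800 is $2,142; credit = $5,775 − $2,142 = $3,633.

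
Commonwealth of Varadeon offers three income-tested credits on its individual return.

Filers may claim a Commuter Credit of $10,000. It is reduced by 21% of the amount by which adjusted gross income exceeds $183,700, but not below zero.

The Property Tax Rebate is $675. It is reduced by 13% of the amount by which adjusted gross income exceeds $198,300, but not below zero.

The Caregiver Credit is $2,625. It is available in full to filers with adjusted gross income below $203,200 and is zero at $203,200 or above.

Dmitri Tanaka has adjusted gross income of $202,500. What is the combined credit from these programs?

Commuter Credit: 21% of the $18,800 excess over $183,700 is $3,948; credit = $10,000 − $3,948 = $6,052.
Property Tax Rebate: 13% of the $4,200 excess over $198,300 is $546; credit = $675 − $546 = $129.
Caregiver Credit: $202,500 is below the $203,200 cutoff, so the full $2,625 applies.
Total: $6,052 + $129 + $2,625 = $8,806.

$8,806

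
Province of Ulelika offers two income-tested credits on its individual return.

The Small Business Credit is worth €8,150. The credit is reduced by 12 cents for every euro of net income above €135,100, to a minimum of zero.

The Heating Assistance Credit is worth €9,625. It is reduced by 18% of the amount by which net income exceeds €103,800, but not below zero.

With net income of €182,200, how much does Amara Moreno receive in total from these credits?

Small Business Credit: 12% of the €47,100 excess over €135,100 is €5,652; credit = €8,150 − €5,652 = €2,498.
Heating Assistance Credit: 18% of the €78,400 excess over €103,800 is €14,112 ≥ base, so the credit is €0.
Total: €2,498 + €0 = €2,498.

€2,498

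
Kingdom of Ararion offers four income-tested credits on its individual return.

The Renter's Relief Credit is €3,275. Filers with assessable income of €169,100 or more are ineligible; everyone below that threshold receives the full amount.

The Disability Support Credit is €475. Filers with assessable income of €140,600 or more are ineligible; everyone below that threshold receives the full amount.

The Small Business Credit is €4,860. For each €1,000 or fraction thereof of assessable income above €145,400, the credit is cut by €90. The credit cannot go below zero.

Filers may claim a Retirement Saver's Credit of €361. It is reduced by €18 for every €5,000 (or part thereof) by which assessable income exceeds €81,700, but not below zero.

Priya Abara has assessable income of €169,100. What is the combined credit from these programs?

Renter's Relief Credit: €169,100 meets or exceeds the €169,100 cutoff, so the credit is €0.
Disability Support Credit: €169,100 meets or exceeds the €140,600 cutoff, so the credit is €0.
Small Business Credit: income exceeds €145,400 by €23,700, which is 24 full-or-partial €1,000 increments; reduction = 24 × €90 = €2,160, leaving €2,700.
Retirement Saver's Credit: income exceeds €81,700 by €87,400, which is 18 full-or-partial €5,000 increments; reduction = 18 × €18 = €324, leaving €37.
Total: €0 + €0 + €2,700 + €37 = €2,737.

€2,737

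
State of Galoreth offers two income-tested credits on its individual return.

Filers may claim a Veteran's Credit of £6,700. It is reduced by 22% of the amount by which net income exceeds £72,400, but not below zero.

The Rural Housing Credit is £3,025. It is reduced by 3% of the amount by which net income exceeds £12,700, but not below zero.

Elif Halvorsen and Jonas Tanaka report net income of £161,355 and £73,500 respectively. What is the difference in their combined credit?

£7,659

Elif (£161,355): Veteran's Credit: 22% of the £88,955 excess over £72,400 is £19,570.10 ≥ base, so the credit is £0. Rural Housing Credit: 3% of the £148,655 excess over £12,700 is £4,459.65 ≥ base, so the credit is £0. total £0 + £0 = £0
Jonas (£73,500): Veteran's Credit: 22% of the £1,100 excess over £72,400 is £242; credit = £6,700 − £242 = £6,458. Rural Housing Credit: 3% of the £60,800 excess over £12,700 is £1,824; credit = £3,025 − £1,824 = £1,201. total £6,458 + £1,201 = £7,659
Difference: |£0 − £7,659| = £7,659.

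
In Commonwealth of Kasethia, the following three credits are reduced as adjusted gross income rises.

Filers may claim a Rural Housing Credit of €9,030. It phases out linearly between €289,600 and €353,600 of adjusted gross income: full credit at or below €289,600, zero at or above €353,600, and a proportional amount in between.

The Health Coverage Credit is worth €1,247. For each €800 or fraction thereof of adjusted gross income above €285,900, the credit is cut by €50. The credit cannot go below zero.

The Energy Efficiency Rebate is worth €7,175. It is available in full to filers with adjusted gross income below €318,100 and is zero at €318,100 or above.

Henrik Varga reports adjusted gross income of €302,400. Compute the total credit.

Rural Housing Credit: €302,400 is €12,800 into a €64,000 phase-out range, leaving 51,200/64,000 of the credit: €9,030 × 51,200/64,000 = €7,224.
Health Coverage Credit: income exceeds €285,900 by €16,500, which is 21 full-or-partial €800 increments; reduction = 21 × €50 = €1,050, leaving €197.
Energy Efficiency Rebate: €302,400 is below the €318,100 cutoff, so the full €7,175 applies.
Total: €7,224 + €197 + €7,175 = €14,596.

€14,596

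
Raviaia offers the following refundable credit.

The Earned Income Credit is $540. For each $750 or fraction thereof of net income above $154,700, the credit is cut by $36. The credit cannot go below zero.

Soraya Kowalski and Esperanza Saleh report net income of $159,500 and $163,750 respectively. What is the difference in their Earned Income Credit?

$216

Soraya ($159,500): Earned Income Credit: income exceeds $154,700 by $4,800, which is 7 full-or-partial $750 increments; reduction = 7 × $36 = $252, leaving $288.
Esperanza ($163,750): Earned Income Credit: income exceeds $154,700 by $9,050, which is 13 full-or-partial $750 increments; reduction = 13 × $36 = $468, leaving $72.
Difference: |$288 − $72| = $216.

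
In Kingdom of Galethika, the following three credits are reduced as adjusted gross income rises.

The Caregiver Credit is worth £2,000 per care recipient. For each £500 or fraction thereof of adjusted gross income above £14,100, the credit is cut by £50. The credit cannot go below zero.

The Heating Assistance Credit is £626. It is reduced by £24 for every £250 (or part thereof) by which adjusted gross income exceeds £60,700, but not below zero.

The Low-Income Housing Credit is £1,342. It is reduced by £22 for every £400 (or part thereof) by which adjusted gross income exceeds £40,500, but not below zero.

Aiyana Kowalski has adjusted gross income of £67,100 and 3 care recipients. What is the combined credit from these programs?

Caregiver Credit: base = 3 × £2,000 = £6,000. income exceeds £14,100 by £53,000, which is 106 full-or-partial £500 increments; reduction = 106 × £50 = £5,300, leaving £700.
Heating Assistance Credit: income exceeds £60,700 by £6,400, which is 26 full-or-partial £250 increments; reduction = 26 × £24 = £624, leaving £2.
Low-Income Housing Credit: income exceeds £40,500 by £26,600 → 67 increments × £22 = £1,474 ≥ base, so the credit is £0.
Total: £700 + £2 + £0 = £702.

£702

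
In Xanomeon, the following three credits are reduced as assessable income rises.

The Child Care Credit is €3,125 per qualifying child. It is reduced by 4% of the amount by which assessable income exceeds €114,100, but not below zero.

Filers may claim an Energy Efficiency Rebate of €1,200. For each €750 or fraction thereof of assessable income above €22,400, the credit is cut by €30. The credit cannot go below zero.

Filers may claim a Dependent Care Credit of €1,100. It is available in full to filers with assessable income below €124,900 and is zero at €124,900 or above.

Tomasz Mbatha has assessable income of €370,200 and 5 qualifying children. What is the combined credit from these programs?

Child Care Credit: base = 5 × €3,125 = €15,625. 4% of the €256,100 excess over €114,100 is €10,244; credit = €15,625 − €10,244 = €5,381.
Energy Efficiency Rebate: income exceeds €22,400 by €347,800 → 464 increments × €30 = €13,920 ≥ base, so the credit is €0.
Dependent Care Credit: €370,200 meets or exceeds the €124,900 cutoff, so the credit is €0.
Total: €5,381 + €0 + €0 = €5,381.

€5,381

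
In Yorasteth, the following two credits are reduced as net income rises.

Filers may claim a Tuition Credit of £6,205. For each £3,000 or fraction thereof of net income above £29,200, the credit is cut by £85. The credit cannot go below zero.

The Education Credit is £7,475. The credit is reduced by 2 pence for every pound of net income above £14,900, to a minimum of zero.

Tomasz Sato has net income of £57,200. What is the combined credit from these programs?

Tuition Credit: income exceeds £29,200 by £28,000, which is 10 full-or-partial £3,000 increments; reduction = 10 × £85 = £850, leaving £5,355.
Education Credit: 2% of the £42,300 excess over £14,900 is £846; credit = £7,475 − £846 = £6,629.
Total: £5,355 + £6,629 = £11,984.

£11,984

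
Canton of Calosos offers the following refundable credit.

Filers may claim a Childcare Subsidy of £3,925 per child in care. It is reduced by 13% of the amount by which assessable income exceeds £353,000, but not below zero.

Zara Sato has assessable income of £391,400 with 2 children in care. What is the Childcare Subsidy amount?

Childcare Subsidy: base = 2 × £3,925 = £7,850. 13% of the £38,400 excess over £353,000 is £4,992; credit = £7,850 − £4,992 = £2,858.

£2,858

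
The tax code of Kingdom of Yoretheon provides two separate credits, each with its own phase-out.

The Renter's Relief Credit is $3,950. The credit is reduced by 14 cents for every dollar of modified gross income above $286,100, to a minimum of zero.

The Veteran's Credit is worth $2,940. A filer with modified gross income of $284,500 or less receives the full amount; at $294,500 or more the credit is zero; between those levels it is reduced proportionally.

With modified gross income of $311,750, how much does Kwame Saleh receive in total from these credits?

Renter's Relief Credit: 14% of the $25,650 excess over $286,100 is $3,591; credit = $3,950 − $3,591 = $359.
Veteran's Credit: $311,750 is at or above $294,500, so the credit is $0.
Total: $359 + $0 = $359.

$359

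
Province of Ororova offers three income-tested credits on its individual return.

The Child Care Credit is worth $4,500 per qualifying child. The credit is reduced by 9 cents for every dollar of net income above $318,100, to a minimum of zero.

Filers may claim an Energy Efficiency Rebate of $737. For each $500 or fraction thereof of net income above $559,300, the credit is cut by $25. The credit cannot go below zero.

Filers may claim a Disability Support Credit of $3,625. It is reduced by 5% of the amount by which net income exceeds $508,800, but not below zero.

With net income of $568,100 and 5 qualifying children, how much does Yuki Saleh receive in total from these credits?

Child Care Credit: base = 5 × $4,500 = $22,500. 9% of the $250,000 excess over $318,100 is $22,500 ≥ base, so the credit is $0.
Energy Efficiency Rebate: income exceeds $559,300 by $8,800, which is 18 full-or-partial $500 increments; reduction = 18 × $25 = $450, leaving $287.
Disability Support Credit: 5% of the $59,300 excess over $508,800 is $2,965; credit = $3,625 − $2,965 = $660.
Total: $0 + $287 + $660 = $947.

$947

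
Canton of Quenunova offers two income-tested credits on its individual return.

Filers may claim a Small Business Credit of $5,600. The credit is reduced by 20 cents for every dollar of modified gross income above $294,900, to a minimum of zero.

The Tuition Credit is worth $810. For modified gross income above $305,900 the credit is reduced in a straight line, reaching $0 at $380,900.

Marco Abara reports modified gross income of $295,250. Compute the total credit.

$6,340

Small Business Credit: 20% of the $350 excess over $294,900 is $70; credit = $5,600 − $70 = $5,530.
Tuition Credit: $295,250 is at or below the $305,900 threshold, so the full $810 applies.
Total: $5,530 + $810 = $6,340.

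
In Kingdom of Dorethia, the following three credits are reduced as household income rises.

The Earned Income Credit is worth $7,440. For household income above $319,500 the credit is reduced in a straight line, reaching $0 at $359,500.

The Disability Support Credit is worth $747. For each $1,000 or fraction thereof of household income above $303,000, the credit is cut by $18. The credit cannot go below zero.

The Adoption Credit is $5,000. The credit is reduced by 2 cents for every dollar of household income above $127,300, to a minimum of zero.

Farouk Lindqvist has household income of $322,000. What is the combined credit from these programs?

$8,486

Earned Income Credit: $322,000 is $2,500 into a $40,000 phase-out range, leaving 37,500/40,000 of the credit: $7,440 × 37,500/40,000 = $6,975.
Disability Support Credit: income exceeds $303,000 by $19,000, which is 19 full-or-partial $1,000 increments; reduction = 19 × $18 = $342, leaving $405.
Adoption Credit: 2% of the $194,700 excess over $127,300 is $3,894; credit = $5,000 − $3,894 = $1,106.
Total: $6,975 + $405 + $1,106 = $8,486.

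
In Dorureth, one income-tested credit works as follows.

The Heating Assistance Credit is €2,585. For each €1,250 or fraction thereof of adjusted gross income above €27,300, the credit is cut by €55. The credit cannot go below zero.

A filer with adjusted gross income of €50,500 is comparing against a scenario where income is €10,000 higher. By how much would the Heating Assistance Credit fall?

At €50,500 — income exceeds €27,300 by €23,200, which is 19 full-or-partial €1,250 increments; reduction = 19 × €55 = €1,045, leaving €1,540.
At €60,500 — income exceeds €27,300 by €33,200, which is 27 full-or-partial €1,250 increments; reduction = 27 × €55 = €1,485, leaving €1,100.
Lost: €1,540 − €1,100 = €440.

€440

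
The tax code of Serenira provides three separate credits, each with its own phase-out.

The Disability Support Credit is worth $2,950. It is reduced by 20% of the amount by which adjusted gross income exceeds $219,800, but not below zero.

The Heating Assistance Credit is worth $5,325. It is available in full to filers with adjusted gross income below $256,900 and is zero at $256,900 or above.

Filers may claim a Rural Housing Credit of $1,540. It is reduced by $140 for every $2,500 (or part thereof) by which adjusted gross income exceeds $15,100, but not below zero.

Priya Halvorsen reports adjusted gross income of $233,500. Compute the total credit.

$5,535

Disability Support Credit: 20% of the $13,700 excess over $219,800 is $2,740; credit = $2,950 − $2,740 = $210.
Heating Assistance Credit: $233,500 is below the $256,900 cutoff, so the full $5,325 applies.
Rural Housing Credit: income exceeds $15,100 by $218,400 → 88 increments × $140 = $12,320 ≥ base, so the credit is $0.
Total: $210 + $5,325 + $0 = $5,535.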